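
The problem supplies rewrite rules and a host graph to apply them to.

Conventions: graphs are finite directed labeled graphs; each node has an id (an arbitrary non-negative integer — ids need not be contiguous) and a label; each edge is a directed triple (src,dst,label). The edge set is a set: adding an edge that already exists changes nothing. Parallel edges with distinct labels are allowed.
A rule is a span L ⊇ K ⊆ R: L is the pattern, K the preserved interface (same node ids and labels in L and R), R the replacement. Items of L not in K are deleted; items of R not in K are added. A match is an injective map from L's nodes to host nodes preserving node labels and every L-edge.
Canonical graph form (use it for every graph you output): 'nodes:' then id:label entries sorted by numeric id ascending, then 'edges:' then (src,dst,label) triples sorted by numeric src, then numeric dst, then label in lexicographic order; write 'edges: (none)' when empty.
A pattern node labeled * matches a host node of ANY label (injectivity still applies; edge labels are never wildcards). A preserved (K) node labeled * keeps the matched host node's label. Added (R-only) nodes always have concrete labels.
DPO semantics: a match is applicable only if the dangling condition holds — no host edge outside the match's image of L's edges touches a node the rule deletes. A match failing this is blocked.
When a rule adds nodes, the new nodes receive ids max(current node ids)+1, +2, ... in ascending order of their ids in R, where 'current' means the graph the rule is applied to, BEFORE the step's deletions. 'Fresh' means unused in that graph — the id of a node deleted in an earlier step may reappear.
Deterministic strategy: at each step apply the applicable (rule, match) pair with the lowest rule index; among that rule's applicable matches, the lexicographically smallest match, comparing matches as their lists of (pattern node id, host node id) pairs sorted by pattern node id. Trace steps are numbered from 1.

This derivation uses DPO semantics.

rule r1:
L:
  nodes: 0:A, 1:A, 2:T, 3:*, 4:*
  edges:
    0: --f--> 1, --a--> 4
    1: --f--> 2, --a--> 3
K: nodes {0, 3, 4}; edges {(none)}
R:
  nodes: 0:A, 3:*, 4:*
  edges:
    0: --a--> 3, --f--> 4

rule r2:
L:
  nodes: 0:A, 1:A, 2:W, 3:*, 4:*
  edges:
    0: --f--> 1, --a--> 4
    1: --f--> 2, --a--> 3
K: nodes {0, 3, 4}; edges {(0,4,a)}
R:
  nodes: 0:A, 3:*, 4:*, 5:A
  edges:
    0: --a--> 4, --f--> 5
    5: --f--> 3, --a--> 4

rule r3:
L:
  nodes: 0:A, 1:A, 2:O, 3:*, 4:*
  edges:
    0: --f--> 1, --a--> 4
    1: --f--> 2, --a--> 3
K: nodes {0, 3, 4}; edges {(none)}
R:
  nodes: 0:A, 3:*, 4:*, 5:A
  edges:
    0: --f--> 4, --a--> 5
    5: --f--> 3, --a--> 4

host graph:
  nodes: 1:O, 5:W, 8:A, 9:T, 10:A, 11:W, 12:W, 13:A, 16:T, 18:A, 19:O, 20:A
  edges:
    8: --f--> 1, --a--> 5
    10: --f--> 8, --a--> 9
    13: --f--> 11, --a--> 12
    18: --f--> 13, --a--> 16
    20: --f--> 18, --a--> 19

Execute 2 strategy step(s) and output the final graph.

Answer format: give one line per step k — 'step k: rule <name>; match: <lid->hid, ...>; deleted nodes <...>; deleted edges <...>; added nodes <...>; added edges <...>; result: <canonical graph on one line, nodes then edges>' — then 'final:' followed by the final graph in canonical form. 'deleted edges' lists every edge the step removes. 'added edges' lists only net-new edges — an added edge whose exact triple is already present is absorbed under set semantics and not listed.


step 1: rule r2; match: 0->18, 1->13, 2->11, 3->12, 4->16; deleted nodes 11, 13; deleted edges (13,11,f); (13,12,a); (18,13,f); added nodes 21; added edges (18,21,f); (21,12,f); (21,16,a); result: nodes: 1:O, 5:W, 8:A, 9:T, 10:A, 12:W, 16:T, 18:A, 19:O, 20:A, 21:A edges: (8,1,f); (8,5,a); (10,8,f); (10,9,a); (18,16,a); (18,21,f); (20,18,f); (20,19,a); (21,12,f); (21,16,a)
step 2: rule r3; match: 0->10, 1->8, 2->1, 3->5, 4->9; deleted nodes 1, 8; deleted edges (8,1,f); (8,5,a); (10,8,f); (10,9,a); added nodes 22; added edges (10,9,f); (10,22,a); (22,5,f); (22,9,a); result: nodes: 5:W, 9:T, 10:A, 12:W, 16:T, 18:A, 19:O, 20:A, 21:A, 22:A edges: (10,9,f); (10,22,a); (18,16,a); (18,21,f); (20,18,f); (20,19,a); (21,12,f); (21,16,a); (22,5,f); (22,9,a)
final:
nodes: 5:W, 9:T, 10:A, 12:W, 16:T, 18:A, 19:O, 20:A, 21:A, 22:A
edges: (10,9,f); (10,22,a); (18,16,a); (18,21,f); (20,18,f); (20,19,a); (21,12,f); (21,16,a); (22,5,f); (22,9,a)


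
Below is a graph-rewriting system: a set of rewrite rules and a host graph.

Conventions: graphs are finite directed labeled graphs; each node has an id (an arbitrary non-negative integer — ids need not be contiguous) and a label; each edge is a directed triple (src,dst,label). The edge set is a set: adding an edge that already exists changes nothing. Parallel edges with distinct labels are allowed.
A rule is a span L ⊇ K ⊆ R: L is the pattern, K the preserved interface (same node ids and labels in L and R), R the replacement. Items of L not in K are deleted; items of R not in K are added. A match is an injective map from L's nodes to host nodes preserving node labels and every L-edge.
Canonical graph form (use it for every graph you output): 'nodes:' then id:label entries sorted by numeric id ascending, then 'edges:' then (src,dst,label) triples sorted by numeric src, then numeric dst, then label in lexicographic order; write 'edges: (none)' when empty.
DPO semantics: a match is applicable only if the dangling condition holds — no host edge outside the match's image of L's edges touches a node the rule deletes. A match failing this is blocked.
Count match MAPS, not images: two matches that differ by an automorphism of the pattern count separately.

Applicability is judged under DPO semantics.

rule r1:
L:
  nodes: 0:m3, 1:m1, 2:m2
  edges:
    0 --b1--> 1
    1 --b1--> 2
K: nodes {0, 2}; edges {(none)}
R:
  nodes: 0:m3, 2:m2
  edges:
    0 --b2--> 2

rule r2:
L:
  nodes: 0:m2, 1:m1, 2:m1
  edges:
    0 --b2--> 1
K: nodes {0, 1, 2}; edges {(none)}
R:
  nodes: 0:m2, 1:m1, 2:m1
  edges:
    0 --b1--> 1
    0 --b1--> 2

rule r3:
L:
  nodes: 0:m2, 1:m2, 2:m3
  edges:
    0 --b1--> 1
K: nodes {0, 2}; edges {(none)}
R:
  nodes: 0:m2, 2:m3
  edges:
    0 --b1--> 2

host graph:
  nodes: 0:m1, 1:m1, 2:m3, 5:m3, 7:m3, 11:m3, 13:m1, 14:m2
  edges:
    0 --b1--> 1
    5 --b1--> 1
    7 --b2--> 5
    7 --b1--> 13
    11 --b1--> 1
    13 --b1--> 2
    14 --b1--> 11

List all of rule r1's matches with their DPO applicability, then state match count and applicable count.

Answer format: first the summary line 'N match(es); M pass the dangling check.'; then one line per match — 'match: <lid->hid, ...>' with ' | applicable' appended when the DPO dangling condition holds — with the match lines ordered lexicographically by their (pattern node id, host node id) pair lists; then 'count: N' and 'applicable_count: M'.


0 match(es); 0 pass the dangling check.
count: 0
applicable_count: 0


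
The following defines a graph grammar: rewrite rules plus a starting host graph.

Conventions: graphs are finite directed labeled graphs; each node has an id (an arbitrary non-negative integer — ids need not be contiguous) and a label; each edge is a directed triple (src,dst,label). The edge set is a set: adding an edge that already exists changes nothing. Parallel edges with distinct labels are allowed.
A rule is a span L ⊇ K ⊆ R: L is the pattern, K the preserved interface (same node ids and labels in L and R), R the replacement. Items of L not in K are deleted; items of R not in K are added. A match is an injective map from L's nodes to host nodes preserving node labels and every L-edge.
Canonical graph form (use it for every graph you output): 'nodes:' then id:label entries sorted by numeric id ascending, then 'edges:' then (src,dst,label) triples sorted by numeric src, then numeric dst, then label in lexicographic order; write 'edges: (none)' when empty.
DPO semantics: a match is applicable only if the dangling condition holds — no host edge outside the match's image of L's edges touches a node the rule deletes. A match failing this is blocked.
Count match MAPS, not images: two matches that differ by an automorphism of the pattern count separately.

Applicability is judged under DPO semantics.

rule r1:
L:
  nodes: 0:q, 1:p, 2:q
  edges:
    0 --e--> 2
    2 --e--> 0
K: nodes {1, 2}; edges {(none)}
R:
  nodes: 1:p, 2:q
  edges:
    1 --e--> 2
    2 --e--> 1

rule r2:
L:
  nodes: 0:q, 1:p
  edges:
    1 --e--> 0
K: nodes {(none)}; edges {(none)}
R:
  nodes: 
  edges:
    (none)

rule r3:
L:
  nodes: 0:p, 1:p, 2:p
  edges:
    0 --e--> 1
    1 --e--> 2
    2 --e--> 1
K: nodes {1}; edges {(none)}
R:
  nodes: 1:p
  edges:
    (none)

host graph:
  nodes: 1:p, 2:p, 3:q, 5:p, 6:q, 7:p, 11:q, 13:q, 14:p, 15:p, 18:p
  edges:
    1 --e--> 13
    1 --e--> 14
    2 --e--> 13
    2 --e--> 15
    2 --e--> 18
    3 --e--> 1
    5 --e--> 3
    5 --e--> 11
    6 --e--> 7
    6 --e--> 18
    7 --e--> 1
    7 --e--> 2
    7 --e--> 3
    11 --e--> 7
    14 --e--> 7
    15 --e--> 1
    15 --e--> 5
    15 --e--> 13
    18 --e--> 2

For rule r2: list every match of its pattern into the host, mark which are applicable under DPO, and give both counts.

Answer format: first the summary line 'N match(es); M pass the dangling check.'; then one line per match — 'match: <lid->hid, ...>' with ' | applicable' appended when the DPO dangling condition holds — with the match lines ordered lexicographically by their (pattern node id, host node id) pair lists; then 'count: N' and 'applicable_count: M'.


6 match(es); 0 pass the dangling check.
match: 0->3, 1->5
match: 0->3, 1->7
match: 0->11, 1->5
match: 0->13, 1->1
match: 0->13, 1->2
match: 0->13, 1->15
count: 6
applicable_count: 0


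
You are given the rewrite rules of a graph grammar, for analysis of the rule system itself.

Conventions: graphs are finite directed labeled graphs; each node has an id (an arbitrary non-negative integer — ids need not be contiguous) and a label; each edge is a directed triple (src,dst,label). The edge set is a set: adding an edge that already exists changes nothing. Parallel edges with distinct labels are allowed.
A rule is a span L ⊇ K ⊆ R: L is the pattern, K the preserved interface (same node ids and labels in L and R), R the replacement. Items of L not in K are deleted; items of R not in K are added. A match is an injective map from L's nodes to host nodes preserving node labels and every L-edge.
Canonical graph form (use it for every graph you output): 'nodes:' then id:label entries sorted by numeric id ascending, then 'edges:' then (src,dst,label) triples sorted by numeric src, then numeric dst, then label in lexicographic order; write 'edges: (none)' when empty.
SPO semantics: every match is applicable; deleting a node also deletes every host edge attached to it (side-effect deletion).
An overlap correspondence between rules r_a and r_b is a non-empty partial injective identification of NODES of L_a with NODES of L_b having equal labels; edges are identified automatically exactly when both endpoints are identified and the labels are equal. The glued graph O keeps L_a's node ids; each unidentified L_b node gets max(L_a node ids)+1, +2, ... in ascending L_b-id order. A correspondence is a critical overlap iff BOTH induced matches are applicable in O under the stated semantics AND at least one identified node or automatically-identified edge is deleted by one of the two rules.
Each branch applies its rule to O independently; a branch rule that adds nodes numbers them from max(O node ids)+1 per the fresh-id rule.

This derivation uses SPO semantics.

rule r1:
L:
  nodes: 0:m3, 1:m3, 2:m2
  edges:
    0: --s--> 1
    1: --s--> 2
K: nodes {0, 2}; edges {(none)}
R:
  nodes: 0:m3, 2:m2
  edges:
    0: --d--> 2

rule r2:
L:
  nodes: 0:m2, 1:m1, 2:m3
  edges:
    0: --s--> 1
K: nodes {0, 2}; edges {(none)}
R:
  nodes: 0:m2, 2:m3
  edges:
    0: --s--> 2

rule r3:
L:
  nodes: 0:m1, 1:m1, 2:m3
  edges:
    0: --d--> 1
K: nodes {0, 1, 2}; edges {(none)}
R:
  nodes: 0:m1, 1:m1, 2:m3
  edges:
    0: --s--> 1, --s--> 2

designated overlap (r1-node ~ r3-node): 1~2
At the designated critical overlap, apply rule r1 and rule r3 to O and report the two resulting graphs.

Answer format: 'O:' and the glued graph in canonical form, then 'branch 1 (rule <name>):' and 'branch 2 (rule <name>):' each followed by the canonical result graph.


O:
nodes: 0:m3, 1:m3, 2:m2, 3:m1, 4:m1
edges: (0,1,s); (1,2,s); (3,4,d)
branch 1 (rule r1):
nodes: 0:m3, 2:m2, 3:m1, 4:m1
edges: (0,2,d); (3,4,d)
branch 2 (rule r3):
nodes: 0:m3, 1:m3, 2:m2, 3:m1, 4:m1
edges: (0,1,s); (1,2,s); (3,1,s); (3,4,s)


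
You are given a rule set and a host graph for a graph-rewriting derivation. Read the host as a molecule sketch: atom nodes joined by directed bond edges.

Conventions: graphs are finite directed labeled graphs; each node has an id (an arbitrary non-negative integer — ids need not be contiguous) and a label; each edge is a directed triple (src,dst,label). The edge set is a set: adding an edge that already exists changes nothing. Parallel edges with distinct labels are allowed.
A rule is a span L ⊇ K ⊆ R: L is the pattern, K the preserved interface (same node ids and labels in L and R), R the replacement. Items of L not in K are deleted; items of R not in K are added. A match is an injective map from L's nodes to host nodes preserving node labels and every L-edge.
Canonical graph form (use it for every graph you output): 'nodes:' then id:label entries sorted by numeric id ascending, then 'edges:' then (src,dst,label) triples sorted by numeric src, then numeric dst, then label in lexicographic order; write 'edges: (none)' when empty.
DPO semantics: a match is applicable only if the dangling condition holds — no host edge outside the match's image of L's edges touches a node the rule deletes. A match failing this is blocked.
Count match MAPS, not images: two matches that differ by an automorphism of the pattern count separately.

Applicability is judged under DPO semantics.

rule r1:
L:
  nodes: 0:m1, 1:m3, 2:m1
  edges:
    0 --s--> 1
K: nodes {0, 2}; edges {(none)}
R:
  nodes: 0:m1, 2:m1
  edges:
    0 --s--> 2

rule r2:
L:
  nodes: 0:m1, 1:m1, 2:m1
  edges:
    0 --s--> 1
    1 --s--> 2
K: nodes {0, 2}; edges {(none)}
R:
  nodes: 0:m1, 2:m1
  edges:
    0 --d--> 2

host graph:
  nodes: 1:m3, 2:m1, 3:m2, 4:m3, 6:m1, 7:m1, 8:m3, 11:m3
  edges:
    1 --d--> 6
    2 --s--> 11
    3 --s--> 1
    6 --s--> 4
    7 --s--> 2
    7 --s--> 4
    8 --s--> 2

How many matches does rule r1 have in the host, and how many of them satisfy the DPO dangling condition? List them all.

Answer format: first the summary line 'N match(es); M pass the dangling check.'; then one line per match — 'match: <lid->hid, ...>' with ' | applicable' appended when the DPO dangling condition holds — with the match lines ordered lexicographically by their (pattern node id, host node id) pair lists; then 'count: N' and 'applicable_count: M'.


6 match(es); 2 pass the dangling check.
match: 0->2, 1->11, 2->6 | applicable
match: 0->2, 1->11, 2->7 | applicable
match: 0->6, 1->4, 2->2
match: 0->6, 1->4, 2->7
match: 0->7, 1->4, 2->2
match: 0->7, 1->4, 2->6
count: 6
applicable_count: 2


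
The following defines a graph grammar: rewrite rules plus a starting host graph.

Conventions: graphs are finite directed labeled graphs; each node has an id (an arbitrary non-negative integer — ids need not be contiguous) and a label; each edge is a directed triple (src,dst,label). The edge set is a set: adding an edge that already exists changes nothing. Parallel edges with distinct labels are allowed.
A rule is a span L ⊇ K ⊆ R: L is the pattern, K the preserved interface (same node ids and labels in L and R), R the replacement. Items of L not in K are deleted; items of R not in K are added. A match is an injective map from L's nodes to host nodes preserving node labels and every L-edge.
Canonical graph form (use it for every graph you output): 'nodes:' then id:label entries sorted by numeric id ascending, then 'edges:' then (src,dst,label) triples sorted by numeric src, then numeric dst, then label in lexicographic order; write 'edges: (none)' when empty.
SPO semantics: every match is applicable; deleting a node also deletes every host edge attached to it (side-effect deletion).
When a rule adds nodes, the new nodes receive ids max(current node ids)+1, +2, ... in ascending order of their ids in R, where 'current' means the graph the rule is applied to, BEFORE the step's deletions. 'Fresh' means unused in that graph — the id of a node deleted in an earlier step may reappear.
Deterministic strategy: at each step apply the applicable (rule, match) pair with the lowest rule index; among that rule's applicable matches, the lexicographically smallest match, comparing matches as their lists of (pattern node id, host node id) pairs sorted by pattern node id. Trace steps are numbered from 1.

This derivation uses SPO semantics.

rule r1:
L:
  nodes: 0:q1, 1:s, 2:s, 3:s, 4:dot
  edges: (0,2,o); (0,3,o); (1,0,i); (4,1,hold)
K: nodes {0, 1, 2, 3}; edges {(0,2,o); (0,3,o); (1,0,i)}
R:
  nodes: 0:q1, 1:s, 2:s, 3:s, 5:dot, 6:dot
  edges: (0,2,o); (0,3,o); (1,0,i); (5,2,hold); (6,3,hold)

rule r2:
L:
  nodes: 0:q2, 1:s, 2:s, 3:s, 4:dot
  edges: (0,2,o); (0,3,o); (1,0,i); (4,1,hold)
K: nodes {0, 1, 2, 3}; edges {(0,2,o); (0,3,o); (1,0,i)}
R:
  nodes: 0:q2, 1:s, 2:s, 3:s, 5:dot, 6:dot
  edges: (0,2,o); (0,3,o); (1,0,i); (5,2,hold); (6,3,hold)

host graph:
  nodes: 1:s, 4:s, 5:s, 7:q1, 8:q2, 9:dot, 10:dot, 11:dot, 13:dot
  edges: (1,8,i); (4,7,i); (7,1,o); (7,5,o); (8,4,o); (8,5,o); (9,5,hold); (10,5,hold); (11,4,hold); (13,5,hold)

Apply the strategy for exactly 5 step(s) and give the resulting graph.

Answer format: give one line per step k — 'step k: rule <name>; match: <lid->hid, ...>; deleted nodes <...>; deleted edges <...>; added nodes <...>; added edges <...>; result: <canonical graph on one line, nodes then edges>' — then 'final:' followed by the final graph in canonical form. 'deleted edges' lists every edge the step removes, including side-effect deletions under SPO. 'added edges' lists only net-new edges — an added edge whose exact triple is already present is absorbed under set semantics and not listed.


step 1: rule r1; match: 0->7, 1->4, 2->1, 3->5, 4->11; deleted nodes 11; deleted edges (11,4,hold); added nodes 14, 15; added edges (14,1,hold); (15,5,hold); result: nodes: 1:s, 4:s, 5:s, 7:q1, 8:q2, 9:dot, 10:dot, 13:dot, 14:dot, 15:dot edges: (1,8,i); (4,7,i); (7,1,o); (7,5,o); (8,4,o); (8,5,o); (9,5,hold); (10,5,hold); (13,5,hold); (14,1,hold); (15,5,hold)
step 2: rule r2; match: 0->8, 1->1, 2->4, 3->5, 4->14; deleted nodes 14; deleted edges (14,1,hold); added nodes 16, 17; added edges (16,4,hold); (17,5,hold); result: nodes: 1:s, 4:s, 5:s, 7:q1, 8:q2, 9:dot, 10:dot, 13:dot, 15:dot, 16:dot, 17:dot edges: (1,8,i); (4,7,i); (7,1,o); (7,5,o); (8,4,o); (8,5,o); (9,5,hold); (10,5,hold); (13,5,hold); (15,5,hold); (16,4,hold); (17,5,hold)
step 3: rule r1; match: 0->7, 1->4, 2->1, 3->5, 4->16; deleted nodes 16; deleted edges (16,4,hold); added nodes 18, 19; added edges (18,1,hold); (19,5,hold); result: nodes: 1:s, 4:s, 5:s, 7:q1, 8:q2, 9:dot, 10:dot, 13:dot, 15:dot, 17:dot, 18:dot, 19:dot edges: (1,8,i); (4,7,i); (7,1,o); (7,5,o); (8,4,o); (8,5,o); (9,5,hold); (10,5,hold); (13,5,hold); (15,5,hold); (17,5,hold); (18,1,hold); (19,5,hold)
step 4: rule r2; match: 0->8, 1->1, 2->4, 3->5, 4->18; deleted nodes 18; deleted edges (18,1,hold); added nodes 20, 21; added edges (20,4,hold); (21,5,hold); result: nodes: 1:s, 4:s, 5:s, 7:q1, 8:q2, 9:dot, 10:dot, 13:dot, 15:dot, 17:dot, 19:dot, 20:dot, 21:dot edges: (1,8,i); (4,7,i); (7,1,o); (7,5,o); (8,4,o); (8,5,o); (9,5,hold); (10,5,hold); (13,5,hold); (15,5,hold); (17,5,hold); (19,5,hold); (20,4,hold); (21,5,hold)
step 5: rule r1; match: 0->7, 1->4, 2->1, 3->5, 4->20; deleted nodes 20; deleted edges (20,4,hold); added nodes 22, 23; added edges (22,1,hold); (23,5,hold); result: nodes: 1:s, 4:s, 5:s, 7:q1, 8:q2, 9:dot, 10:dot, 13:dot, 15:dot, 17:dot, 19:dot, 21:dot, 22:dot, 23:dot edges: (1,8,i); (4,7,i); (7,1,o); (7,5,o); (8,4,o); (8,5,o); (9,5,hold); (10,5,hold); (13,5,hold); (15,5,hold); (17,5,hold); (19,5,hold); (21,5,hold); (22,1,hold); (23,5,hold)
final:
nodes: 1:s, 4:s, 5:s, 7:q1, 8:q2, 9:dot, 10:dot, 13:dot, 15:dot, 17:dot, 19:dot, 21:dot, 22:dot, 23:dot
edges: (1,8,i); (4,7,i); (7,1,o); (7,5,o); (8,4,o); (8,5,o); (9,5,hold); (10,5,hold); (13,5,hold); (15,5,hold); (17,5,hold); (19,5,hold); (21,5,hold); (22,1,hold); (23,5,hold)


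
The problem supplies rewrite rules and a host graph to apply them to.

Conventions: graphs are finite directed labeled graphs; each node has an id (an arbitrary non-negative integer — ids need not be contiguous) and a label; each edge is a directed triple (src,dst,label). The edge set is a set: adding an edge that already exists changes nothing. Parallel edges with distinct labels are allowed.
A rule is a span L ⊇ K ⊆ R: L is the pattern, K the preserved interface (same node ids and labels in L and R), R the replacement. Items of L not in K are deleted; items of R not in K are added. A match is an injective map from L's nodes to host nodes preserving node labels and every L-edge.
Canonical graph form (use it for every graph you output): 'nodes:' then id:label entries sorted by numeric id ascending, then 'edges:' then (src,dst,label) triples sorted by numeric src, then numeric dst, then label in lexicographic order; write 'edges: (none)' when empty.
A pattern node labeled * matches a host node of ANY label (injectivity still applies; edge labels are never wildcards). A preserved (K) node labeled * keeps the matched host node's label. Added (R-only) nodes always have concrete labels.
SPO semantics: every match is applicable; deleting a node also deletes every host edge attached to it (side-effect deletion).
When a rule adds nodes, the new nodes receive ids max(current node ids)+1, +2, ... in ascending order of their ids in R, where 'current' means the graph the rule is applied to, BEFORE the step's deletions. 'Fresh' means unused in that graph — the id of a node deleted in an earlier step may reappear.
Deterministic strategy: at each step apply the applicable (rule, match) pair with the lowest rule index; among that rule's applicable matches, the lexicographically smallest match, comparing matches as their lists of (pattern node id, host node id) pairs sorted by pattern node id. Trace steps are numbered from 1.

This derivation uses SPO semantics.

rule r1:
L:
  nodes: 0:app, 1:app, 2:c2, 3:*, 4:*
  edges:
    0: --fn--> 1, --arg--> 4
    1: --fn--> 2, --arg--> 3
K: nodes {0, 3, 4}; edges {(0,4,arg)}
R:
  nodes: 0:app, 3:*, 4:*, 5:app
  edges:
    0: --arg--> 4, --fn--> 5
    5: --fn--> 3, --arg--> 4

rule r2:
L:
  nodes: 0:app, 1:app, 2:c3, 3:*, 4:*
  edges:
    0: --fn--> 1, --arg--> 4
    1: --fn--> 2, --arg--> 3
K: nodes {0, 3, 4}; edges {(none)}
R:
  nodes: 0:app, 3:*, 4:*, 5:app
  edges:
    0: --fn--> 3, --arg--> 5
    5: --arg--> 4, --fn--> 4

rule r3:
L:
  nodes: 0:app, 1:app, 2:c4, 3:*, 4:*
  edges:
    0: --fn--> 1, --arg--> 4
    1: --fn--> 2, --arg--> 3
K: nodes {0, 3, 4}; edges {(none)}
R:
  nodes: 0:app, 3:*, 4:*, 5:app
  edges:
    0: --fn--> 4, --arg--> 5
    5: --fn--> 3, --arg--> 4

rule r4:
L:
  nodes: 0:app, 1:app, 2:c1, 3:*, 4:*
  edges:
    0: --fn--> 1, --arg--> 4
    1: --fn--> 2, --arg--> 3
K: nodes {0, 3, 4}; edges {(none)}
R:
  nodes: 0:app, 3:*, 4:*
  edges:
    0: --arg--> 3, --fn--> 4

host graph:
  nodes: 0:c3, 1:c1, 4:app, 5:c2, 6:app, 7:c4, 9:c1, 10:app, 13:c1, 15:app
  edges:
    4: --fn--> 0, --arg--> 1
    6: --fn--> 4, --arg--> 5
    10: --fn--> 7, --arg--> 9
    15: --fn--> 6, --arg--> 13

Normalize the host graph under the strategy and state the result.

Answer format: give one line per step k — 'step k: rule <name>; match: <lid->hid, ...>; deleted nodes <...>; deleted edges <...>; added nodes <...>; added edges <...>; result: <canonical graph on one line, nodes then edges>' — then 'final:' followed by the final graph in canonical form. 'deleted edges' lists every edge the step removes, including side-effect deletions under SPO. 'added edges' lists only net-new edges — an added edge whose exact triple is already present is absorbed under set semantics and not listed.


step 1: rule r2; match: 0->6, 1->4, 2->0, 3->1, 4->5; deleted nodes 0, 4; deleted edges (4,0,fn); (4,1,arg); (6,4,fn); (6,5,arg); added nodes 16; added edges (6,1,fn); (6,16,arg); (16,5,arg); (16,5,fn); result: nodes: 1:c1, 5:c2, 6:app, 7:c4, 9:c1, 10:app, 13:c1, 15:app, 16:app edges: (6,1,fn); (6,16,arg); (10,7,fn); (10,9,arg); (15,6,fn); (15,13,arg); (16,5,arg); (16,5,fn)
step 2: rule r4; match: 0->15, 1->6, 2->1, 3->16, 4->13; deleted nodes 1, 6; deleted edges (6,1,fn); (6,16,arg); (15,6,fn); (15,13,arg); added nodes (none); added edges (15,13,fn); (15,16,arg); result: nodes: 5:c2, 7:c4, 9:c1, 10:app, 13:c1, 15:app, 16:app edges: (10,7,fn); (10,9,arg); (15,13,fn); (15,16,arg); (16,5,arg); (16,5,fn)
final:
nodes: 5:c2, 7:c4, 9:c1, 10:app, 13:c1, 15:app, 16:app
edges: (10,7,fn); (10,9,arg); (15,13,fn); (15,16,arg); (16,5,arg); (16,5,fn)


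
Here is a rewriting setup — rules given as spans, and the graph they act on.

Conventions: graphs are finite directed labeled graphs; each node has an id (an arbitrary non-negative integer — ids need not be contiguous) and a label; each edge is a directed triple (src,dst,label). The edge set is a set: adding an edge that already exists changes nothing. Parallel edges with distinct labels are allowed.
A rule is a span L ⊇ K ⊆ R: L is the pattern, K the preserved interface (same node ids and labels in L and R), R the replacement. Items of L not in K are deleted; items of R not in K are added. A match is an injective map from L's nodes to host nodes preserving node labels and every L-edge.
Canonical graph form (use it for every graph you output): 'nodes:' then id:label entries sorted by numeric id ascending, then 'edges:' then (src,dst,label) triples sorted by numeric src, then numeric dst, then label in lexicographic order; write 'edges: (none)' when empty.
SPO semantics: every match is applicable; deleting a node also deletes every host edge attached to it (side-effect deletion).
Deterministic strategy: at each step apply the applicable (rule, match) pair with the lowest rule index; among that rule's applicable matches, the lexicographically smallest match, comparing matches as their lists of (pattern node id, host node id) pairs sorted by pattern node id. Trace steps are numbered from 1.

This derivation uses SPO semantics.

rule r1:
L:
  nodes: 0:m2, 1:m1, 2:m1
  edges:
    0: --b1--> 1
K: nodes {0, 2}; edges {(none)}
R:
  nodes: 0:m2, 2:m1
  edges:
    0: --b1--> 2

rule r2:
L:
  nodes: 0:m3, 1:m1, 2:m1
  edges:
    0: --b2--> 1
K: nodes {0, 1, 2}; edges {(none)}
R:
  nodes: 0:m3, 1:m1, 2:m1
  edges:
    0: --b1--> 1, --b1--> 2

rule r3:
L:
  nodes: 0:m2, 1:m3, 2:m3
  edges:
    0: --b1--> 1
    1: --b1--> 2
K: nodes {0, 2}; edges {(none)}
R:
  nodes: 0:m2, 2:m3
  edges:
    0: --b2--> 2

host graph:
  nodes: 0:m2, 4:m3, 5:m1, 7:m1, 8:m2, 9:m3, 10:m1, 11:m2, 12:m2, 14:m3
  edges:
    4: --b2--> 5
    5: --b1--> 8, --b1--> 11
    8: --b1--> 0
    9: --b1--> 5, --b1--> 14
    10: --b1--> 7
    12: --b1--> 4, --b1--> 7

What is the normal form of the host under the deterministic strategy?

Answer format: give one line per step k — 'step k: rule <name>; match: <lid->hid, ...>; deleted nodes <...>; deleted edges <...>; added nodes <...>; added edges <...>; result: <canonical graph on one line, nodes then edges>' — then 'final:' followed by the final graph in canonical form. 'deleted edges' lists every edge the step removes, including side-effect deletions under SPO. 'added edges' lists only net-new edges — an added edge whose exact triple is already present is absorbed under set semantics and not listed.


step 1: rule r1; match: 0->12, 1->7, 2->5; deleted nodes 7; deleted edges (10,7,b1); (12,7,b1); added nodes (none); added edges (12,5,b1); result: nodes: 0:m2, 4:m3, 5:m1, 8:m2, 9:m3, 10:m1, 11:m2, 12:m2, 14:m3 edges: (4,5,b2); (5,8,b1); (5,11,b1); (8,0,b1); (9,5,b1); (9,14,b1); (12,4,b1); (12,5,b1)
step 2: rule r1; match: 0->12, 1->5, 2->10; deleted nodes 5; deleted edges (4,5,b2); (5,8,b1); (5,11,b1); (9,5,b1); (12,5,b1); added nodes (none); added edges (12,10,b1); result: nodes: 0:m2, 4:m3, 8:m2, 9:m3, 10:m1, 11:m2, 12:m2, 14:m3 edges: (8,0,b1); (9,14,b1); (12,4,b1); (12,10,b1)
final:
nodes: 0:m2, 4:m3, 8:m2, 9:m3, 10:m1, 11:m2, 12:m2, 14:m3
edges: (8,0,b1); (9,14,b1); (12,4,b1); (12,10,b1)


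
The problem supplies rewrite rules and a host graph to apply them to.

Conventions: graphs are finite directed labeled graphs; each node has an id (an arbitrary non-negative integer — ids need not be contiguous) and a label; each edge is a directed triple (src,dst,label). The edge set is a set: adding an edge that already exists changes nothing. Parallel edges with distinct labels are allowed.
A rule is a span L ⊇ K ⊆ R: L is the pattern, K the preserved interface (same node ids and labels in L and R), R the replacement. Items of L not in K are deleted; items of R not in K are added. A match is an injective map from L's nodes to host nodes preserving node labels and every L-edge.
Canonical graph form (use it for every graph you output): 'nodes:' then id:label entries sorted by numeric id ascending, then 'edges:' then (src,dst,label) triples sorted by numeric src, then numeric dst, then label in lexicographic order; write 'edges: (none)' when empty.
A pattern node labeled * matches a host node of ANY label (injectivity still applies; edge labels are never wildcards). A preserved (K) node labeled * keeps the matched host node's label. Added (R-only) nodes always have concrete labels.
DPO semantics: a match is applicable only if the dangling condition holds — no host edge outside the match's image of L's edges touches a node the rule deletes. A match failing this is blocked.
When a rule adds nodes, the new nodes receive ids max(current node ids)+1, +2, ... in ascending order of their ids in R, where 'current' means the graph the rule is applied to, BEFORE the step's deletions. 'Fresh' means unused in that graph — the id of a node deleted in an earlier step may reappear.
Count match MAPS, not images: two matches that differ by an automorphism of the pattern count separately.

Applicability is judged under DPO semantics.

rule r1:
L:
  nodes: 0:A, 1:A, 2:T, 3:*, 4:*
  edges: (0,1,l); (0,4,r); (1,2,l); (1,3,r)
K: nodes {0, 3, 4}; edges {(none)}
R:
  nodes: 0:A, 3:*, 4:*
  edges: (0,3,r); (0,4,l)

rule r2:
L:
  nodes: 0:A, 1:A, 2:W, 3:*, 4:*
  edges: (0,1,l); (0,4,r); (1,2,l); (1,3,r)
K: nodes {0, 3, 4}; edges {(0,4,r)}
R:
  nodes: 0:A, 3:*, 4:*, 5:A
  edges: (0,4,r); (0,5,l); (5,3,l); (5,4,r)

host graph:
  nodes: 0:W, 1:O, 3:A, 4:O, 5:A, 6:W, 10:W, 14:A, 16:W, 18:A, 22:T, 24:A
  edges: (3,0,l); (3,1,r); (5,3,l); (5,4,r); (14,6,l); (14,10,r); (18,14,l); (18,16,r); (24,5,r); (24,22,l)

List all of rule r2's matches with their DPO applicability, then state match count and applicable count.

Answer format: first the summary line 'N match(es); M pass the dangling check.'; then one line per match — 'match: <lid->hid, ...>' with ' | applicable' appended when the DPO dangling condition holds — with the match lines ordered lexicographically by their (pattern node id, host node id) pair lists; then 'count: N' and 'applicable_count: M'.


2 match(es); 2 pass the dangling check.
match: 0->5, 1->3, 2->0, 3->1, 4->4 | applicable
match: 0->18, 1->14, 2->6, 3->10, 4->16 | applicable
count: 2
applicable_count: 2


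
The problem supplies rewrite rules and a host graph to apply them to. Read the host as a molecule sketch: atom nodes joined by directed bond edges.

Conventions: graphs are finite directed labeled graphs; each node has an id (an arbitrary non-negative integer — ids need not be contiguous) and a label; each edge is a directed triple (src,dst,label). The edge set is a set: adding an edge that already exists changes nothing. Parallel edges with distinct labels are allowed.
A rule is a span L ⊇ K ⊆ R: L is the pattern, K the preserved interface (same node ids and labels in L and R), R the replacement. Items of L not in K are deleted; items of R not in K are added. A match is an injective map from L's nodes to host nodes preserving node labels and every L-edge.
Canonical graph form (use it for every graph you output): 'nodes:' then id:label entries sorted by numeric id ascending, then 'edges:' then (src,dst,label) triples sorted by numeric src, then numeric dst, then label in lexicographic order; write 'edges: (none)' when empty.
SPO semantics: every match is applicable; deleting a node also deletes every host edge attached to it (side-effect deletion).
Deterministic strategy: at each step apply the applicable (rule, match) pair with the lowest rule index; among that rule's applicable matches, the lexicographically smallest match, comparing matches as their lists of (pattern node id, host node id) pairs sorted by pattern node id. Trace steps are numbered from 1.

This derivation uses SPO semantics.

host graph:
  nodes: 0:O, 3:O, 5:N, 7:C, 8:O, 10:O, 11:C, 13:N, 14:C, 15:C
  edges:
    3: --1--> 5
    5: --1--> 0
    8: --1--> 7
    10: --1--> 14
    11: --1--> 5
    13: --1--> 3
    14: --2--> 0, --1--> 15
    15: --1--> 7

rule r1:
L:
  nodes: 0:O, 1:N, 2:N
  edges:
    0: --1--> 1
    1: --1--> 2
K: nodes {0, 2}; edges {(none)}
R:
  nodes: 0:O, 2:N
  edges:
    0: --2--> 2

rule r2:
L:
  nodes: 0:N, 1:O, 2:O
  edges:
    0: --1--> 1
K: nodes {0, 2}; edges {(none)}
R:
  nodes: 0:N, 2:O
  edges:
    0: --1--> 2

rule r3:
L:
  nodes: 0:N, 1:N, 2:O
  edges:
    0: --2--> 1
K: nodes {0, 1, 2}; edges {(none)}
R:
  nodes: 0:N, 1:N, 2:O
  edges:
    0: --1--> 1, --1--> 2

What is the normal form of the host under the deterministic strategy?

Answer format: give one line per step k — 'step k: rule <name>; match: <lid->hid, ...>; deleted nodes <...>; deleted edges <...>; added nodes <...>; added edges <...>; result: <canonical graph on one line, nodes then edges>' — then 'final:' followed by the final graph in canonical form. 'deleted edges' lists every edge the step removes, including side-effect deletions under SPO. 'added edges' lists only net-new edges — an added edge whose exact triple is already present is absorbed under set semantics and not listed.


step 1: rule r2; match: 0->5, 1->0, 2->3; deleted nodes 0; deleted edges (5,0,1); (14,0,2); added nodes (none); added edges (5,3,1); result: nodes: 3:O, 5:N, 7:C, 8:O, 10:O, 11:C, 13:N, 14:C, 15:C edges: (3,5,1); (5,3,1); (8,7,1); (10,14,1); (11,5,1); (13,3,1); (14,15,1); (15,7,1)
step 2: rule r2; match: 0->5, 1->3, 2->8; deleted nodes 3; deleted edges (3,5,1); (5,3,1); (13,3,1); added nodes (none); added edges (5,8,1); result: nodes: 5:N, 7:C, 8:O, 10:O, 11:C, 13:N, 14:C, 15:C edges: (5,8,1); (8,7,1); (10,14,1); (11,5,1); (14,15,1); (15,7,1)
step 3: rule r2; match: 0->5, 1->8, 2->10; deleted nodes 8; deleted edges (5,8,1); (8,7,1); added nodes (none); added edges (5,10,1); result: nodes: 5:N, 7:C, 10:O, 11:C, 13:N, 14:C, 15:C edges: (5,10,1); (10,14,1); (11,5,1); (14,15,1); (15,7,1)
final:
nodes: 5:N, 7:C, 10:O, 11:C, 13:N, 14:C, 15:C
edges: (5,10,1); (10,14,1); (11,5,1); (14,15,1); (15,7,1)


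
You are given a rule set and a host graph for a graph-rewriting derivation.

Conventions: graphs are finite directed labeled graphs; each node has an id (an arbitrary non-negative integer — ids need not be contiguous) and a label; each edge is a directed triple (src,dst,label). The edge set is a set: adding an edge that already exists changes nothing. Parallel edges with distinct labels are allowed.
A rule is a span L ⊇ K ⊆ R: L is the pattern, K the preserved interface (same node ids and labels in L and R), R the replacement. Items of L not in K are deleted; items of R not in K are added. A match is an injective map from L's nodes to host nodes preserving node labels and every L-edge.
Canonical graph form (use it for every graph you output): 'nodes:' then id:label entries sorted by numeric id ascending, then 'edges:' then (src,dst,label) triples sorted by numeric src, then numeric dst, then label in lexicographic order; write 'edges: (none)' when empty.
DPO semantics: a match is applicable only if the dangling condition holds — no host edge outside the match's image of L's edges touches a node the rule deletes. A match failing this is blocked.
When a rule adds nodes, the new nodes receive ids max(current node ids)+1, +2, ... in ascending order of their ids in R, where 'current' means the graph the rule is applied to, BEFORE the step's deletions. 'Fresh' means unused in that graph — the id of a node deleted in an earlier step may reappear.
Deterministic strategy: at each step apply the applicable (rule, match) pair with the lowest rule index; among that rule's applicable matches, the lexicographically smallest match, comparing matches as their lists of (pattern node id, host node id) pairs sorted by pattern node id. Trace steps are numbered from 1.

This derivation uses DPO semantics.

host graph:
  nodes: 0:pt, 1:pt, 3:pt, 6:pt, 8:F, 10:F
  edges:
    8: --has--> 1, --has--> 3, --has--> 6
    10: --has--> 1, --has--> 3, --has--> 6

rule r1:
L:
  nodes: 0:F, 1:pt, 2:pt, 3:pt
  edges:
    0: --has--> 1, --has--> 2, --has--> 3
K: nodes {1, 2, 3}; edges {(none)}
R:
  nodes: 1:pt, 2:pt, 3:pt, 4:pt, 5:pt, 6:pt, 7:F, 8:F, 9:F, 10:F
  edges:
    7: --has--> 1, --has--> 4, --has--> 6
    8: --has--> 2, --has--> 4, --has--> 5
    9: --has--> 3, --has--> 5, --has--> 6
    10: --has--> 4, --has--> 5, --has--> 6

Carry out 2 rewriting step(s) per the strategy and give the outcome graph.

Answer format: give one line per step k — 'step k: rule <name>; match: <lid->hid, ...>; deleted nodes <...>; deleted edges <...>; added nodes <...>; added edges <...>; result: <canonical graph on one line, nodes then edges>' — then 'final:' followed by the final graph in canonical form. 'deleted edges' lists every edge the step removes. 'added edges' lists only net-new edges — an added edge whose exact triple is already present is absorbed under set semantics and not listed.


step 1: rule r1; match: 0->8, 1->1, 2->3, 3->6; deleted nodes 8; deleted edges (8,1,has); (8,3,has); (8,6,has); added nodes 11, 12, 13, 14, 15, 16, 17; added edges (14,1,has); (14,11,has); (14,13,has); (15,3,has); (15,11,has); (15,12,has); (16,6,has); (16,12,has); (16,13,has); (17,11,has); (17,12,has); (17,13,has); result: nodes: 0:pt, 1:pt, 3:pt, 6:pt, 10:F, 11:pt, 12:pt, 13:pt, 14:F, 15:F, 16:F, 17:F edges: (10,1,has); (10,3,has); (10,6,has); (14,1,has); (14,11,has); (14,13,has); (15,3,has); (15,11,has); (15,12,has); (16,6,has); (16,12,has); (16,13,has); (17,11,has); (17,12,has); (17,13,has)
step 2: rule r1; match: 0->10, 1->1, 2->3, 3->6; deleted nodes 10; deleted edges (10,1,has); (10,3,has); (10,6,has); added nodes 18, 19, 20, 21, 22, 23, 24; added edges (21,1,has); (21,18,has); (21,20,has); (22,3,has); (22,18,has); (22,19,has); (23,6,has); (23,19,has); (23,20,has); (24,18,has); (24,19,has); (24,20,has); result: nodes: 0:pt, 1:pt, 3:pt, 6:pt, 11:pt, 12:pt, 13:pt, 14:F, 15:F, 16:F, 17:F, 18:pt, 19:pt, 20:pt, 21:F, 22:F, 23:F, 24:F edges: (14,1,has); (14,11,has); (14,13,has); (15,3,has); (15,11,has); (15,12,has); (16,6,has); (16,12,has); (16,13,has); (17,11,has); (17,12,has); (17,13,has); (21,1,has); (21,18,has); (21,20,has); (22,3,has); (22,18,has); (22,19,has); (23,6,has); (23,19,has); (23,20,has); (24,18,has); (24,19,has); (24,20,has)
final:
nodes: 0:pt, 1:pt, 3:pt, 6:pt, 11:pt, 12:pt, 13:pt, 14:F, 15:F, 16:F, 17:F, 18:pt, 19:pt, 20:pt, 21:F, 22:F, 23:F, 24:F
edges: (14,1,has); (14,11,has); (14,13,has); (15,3,has); (15,11,has); (15,12,has); (16,6,has); (16,12,has); (16,13,has); (17,11,has); (17,12,has); (17,13,has); (21,1,has); (21,18,has); (21,20,has); (22,3,has); (22,18,has); (22,19,has); (23,6,has); (23,19,has); (23,20,has); (24,18,has); (24,19,has); (24,20,has)


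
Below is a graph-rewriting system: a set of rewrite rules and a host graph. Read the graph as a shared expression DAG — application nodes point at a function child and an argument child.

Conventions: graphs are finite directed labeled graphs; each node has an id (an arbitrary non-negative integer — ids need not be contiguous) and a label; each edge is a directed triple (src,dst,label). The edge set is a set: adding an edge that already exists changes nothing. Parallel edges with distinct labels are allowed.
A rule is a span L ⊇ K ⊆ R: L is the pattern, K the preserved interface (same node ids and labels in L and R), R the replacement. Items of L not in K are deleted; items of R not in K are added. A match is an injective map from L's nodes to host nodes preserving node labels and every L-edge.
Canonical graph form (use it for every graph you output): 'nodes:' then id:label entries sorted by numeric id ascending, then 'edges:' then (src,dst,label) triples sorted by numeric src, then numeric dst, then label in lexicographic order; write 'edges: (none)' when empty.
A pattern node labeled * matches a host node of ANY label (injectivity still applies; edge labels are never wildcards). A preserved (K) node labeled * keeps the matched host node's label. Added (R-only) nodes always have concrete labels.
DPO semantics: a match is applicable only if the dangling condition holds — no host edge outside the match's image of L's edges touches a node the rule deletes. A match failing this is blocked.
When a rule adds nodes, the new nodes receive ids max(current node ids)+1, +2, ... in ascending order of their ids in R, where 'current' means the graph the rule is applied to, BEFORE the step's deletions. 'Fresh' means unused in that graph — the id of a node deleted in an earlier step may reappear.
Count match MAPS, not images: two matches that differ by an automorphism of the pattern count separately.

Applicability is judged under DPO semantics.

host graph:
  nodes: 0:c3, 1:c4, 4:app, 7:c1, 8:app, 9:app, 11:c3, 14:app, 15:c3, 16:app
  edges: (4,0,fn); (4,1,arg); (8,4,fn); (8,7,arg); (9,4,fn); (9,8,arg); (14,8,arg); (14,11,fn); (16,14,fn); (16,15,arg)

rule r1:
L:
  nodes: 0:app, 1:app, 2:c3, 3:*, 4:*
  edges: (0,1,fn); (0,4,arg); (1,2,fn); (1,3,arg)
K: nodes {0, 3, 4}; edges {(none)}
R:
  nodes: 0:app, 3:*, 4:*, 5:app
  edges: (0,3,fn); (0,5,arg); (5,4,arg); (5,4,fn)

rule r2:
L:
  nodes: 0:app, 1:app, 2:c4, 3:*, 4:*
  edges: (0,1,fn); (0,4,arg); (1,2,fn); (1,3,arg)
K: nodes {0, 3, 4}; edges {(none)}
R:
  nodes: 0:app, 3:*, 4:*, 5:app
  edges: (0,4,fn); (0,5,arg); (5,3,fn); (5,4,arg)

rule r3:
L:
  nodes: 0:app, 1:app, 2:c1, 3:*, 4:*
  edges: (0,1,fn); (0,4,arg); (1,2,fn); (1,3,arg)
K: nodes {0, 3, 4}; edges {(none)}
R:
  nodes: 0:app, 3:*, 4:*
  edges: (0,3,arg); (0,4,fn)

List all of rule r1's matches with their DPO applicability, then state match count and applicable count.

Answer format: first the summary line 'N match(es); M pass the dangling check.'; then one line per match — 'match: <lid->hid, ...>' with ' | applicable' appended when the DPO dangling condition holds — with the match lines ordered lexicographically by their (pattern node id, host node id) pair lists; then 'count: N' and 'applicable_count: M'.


3 match(es); 1 pass the dangling check.
match: 0->8, 1->4, 2->0, 3->1, 4->7
match: 0->9, 1->4, 2->0, 3->1, 4->8
match: 0->16, 1->14, 2->11, 3->8, 4->15 | applicable
count: 3
applicable_count: 1
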